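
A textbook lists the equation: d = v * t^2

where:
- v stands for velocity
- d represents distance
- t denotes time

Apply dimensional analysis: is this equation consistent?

No

v (velocity) has dimensions [L T^-1].
d (distance) has dimensions [L].
t (time) has dimensions [T].

Left side: [L]
Right side: [L T]

The two sides have different dimensions, so the equation is NOT dimensionally consistent.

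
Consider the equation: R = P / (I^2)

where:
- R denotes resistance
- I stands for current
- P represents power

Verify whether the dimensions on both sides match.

Yes

R (resistance) has dimensions [I^-2 L^2 M T^-3].
I (current) has dimensions [I].
P (power) has dimensions [L^2 M T^-3].

Left side: [I^-2 L^2 M T^-3]
Right side: [I^-2 L^2 M T^-3]

Both sides have the same dimensions, so the equation is dimensionally consistent.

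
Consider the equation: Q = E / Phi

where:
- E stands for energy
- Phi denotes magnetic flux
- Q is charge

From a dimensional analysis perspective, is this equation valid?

No

E (energy) has dimensions [L^2 M T^-2].
Phi (magnetic flux) has dimensions [I^-1 L^2 M T^-2].
Q (charge) has dimensions [I T].

Left side: [I T]
Right side: [I]

The two sides have different dimensions, so the equation is NOT dimensionally consistent.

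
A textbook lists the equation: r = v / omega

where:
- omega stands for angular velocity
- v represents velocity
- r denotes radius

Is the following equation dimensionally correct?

Yes

omega (angular velocity) has dimensions [T^-1].
v (velocity) has dimensions [L T^-1].
r (radius) has dimensions [L].

Left side: [L]
Right side: [L]

Both sides have the same dimensions, so the equation is dimensionally consistent.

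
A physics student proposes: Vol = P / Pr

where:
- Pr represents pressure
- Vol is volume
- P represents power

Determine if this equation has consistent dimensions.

No

Pr (pressure) has dimensions [L^-1 M T^-2].
Vol (volume) has dimensions [L^3].
P (power) has dimensions [L^2 M T^-3].

Left side: [L^3]
Right side: [L^3 T^-1]

The two sides have different dimensions, so the equation is NOT dimensionally consistent.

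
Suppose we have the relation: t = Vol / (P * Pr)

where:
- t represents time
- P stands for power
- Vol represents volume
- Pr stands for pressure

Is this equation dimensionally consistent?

No

t (time) has dimensions [T].
P (power) has dimensions [L^2 M T^-3].
Vol (volume) has dimensions [L^3].
Pr (pressure) has dimensions [L^-1 M T^-2].

Left side: [T]
Right side: [L^2 M^-2 T^5]

The two sides have different dimensions, so the equation is NOT dimensionally consistent.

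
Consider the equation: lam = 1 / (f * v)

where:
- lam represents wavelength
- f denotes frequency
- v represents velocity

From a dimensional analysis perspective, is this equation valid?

No

lam (wavelength) has dimensions [L].
f (frequency) has dimensions [T^-1].
v (velocity) has dimensions [L T^-1].

Left side: [L]
Right side: [L^-1 T^2]

The two sides have different dimensions, so the equation is NOT dimensionally consistent.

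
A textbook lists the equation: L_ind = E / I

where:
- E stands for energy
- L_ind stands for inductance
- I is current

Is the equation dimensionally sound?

No

E (energy) has dimensions [L^2 M T^-2].
L_ind (inductance) has dimensions [I^-2 L^2 M T^-2].
I (current) has dimensions [I].

Left side: [I^-2 L^2 M T^-2]
Right side: [I^-1 L^2 M T^-2]

The two sides have different dimensions, so the equation is NOT dimensionally consistent.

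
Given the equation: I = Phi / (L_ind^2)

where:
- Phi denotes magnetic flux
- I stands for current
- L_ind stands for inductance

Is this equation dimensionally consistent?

No

Phi (magnetic flux) has dimensions [I^-1 L^2 M T^-2].
I (current) has dimensions [I].
L_ind (inductance) has dimensions [I^-2 L^2 M T^-2].

Left side: [I]
Right side: [I^3 L^-2 M^-1 T^2]

The two sides have different dimensions, so the equation is NOT dimensionally consistent.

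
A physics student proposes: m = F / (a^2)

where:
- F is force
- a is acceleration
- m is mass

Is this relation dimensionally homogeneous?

No

F (force) has dimensions [L M T^-2].
a (acceleration) has dimensions [L T^-2].
m (mass) has dimensions [M].

Left side: [M]
Right side: [L^-1 M T^2]

The two sides have different dimensions, so the equation is NOT dimensionally consistent.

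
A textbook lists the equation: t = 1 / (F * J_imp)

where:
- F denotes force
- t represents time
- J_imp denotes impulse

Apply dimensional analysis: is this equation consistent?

No

F (force) has dimensions [L M T^-2].
t (time) has dimensions [T].
J_imp (impulse) has dimensions [L M T^-1].

Left side: [T]
Right side: [L^-2 M^-2 T^3]

The two sides have different dimensions, so the equation is NOT dimensionally consistent.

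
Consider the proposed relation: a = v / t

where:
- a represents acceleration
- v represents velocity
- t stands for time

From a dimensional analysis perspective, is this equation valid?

Yes

a (acceleration) has dimensions [L T^-2].
v (velocity) has dimensions [L T^-1].
t (time) has dimensions [T].

Left side: [L T^-2]
Right side: [L T^-2]

Both sides have the same dimensions, so the equation is dimensionally consistent.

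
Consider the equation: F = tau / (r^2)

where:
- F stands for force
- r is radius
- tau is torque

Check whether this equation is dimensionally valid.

No

F (force) has dimensions [L M T^-2].
r (radius) has dimensions [L].
tau (torque) has dimensions [L^2 M T^-2].

Left side: [L M T^-2]
Right side: [M T^-2]

The two sides have different dimensions, so the equation is NOT dimensionally consistent.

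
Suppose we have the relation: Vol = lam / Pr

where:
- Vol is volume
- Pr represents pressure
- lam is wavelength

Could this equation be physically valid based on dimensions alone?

No

Vol (volume) has dimensions [L^3].
Pr (pressure) has dimensions [L^-1 M T^-2].
lam (wavelength) has dimensions [L].

Left side: [L^3]
Right side: [L^2 M^-1 T^2]

The two sides have different dimensions, so the equation is NOT dimensionally consistent.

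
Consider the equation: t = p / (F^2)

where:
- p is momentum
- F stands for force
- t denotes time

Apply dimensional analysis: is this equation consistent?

No

p (momentum) has dimensions [L M T^-1].
F (force) has dimensions [L M T^-2].
t (time) has dimensions [T].

Left side: [T]
Right side: [L^-1 M^-1 T^3]

The two sides have different dimensions, so the equation is NOT dimensionally consistent.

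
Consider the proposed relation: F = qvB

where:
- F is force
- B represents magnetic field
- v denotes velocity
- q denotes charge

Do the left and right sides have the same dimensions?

Yes

F (force) has dimensions [L M T^-2].
B (magnetic field) has dimensions [I^-1 M T^-2].
v (velocity) has dimensions [L T^-1].
q (charge) has dimensions [I T].

Left side: [L M T^-2]
Right side: [L M T^-2]

Both sides have the same dimensions, so the equation is dimensionally consistent.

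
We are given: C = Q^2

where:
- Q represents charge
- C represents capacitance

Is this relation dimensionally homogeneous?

No

Q (charge) has dimensions [I T].
C (capacitance) has dimensions [I^2 L^-2 M^-1 T^4].

Left side: [I^2 L^-2 M^-1 T^4]
Right side: [I^2 T^2]

The two sides have different dimensions, so the equation is NOT dimensionally consistent.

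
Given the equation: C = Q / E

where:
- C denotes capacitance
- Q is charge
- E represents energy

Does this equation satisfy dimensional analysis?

No

C (capacitance) has dimensions [I^2 L^-2 M^-1 T^4].
Q (charge) has dimensions [I T].
E (energy) has dimensions [L^2 M T^-2].

Left side: [I^2 L^-2 M^-1 T^4]
Right side: [I L^-2 M^-1 T^3]

The two sides have different dimensions, so the equation is NOT dimensionally consistent.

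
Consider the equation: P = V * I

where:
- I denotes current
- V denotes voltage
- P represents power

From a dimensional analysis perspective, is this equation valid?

Yes

I (current) has dimensions [I].
V (voltage) has dimensions [I^-1 L^2 M T^-3].
P (power) has dimensions [L^2 M T^-3].

Left side: [L^2 M T^-3]
Right side: [L^2 M T^-3]

Both sides have the same dimensions, so the equation is dimensionally consistent.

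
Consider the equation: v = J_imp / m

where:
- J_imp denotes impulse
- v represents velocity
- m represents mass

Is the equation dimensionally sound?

Yes

J_imp (impulse) has dimensions [L M T^-1].
v (velocity) has dimensions [L T^-1].
m (mass) has dimensions [M].

Left side: [L T^-1]
Right side: [L T^-1]

Both sides have the same dimensions, so the equation is dimensionally consistent.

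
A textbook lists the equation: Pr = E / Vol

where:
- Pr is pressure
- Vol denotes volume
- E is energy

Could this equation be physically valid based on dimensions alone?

Yes

Pr (pressure) has dimensions [L^-1 M T^-2].
Vol (volume) has dimensions [L^3].
E (energy) has dimensions [L^2 M T^-2].

Left side: [L^-1 M T^-2]
Right side: [L^-1 M T^-2]

Both sides have the same dimensions, so the equation is dimensionally consistent.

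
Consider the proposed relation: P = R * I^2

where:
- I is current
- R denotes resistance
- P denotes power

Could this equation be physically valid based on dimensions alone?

Yes

I (current) has dimensions [I].
R (resistance) has dimensions [I^-2 L^2 M T^-3].
P (power) has dimensions [L^2 M T^-3].

Left side: [L^2 M T^-3]
Right side: [L^2 M T^-3]

Both sides have the same dimensions, so the equation is dimensionally consistent.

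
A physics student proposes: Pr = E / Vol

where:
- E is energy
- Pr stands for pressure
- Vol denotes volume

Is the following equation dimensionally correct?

Yes

E (energy) has dimensions [L^2 M T^-2].
Pr (pressure) has dimensions [L^-1 M T^-2].
Vol (volume) has dimensions [L^3].

Left side: [L^-1 M T^-2]
Right side: [L^-1 M T^-2]

Both sides have the same dimensions, so the equation is dimensionally consistent.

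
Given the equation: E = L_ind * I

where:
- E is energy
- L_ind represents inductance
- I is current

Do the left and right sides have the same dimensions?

No

E (energy) has dimensions [L^2 M T^-2].
L_ind (inductance) has dimensions [I^-2 L^2 M T^-2].
I (current) has dimensions [I].

Left side: [L^2 M T^-2]
Right side: [I^-1 L^2 M T^-2]

The two sides have different dimensions, so the equation is NOT dimensionally consistent.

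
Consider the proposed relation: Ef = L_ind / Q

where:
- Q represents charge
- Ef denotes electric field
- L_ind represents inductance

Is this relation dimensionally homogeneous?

No

Q (charge) has dimensions [I T].
Ef (electric field) has dimensions [I^-1 L M T^-3].
L_ind (inductance) has dimensions [I^-2 L^2 M T^-2].

Left side: [I^-1 L M T^-3]
Right side: [I^-3 L^2 M T^-3]

The two sides have different dimensions, so the equation is NOT dimensionally consistent.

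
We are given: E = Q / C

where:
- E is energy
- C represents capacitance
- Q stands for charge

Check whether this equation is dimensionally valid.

No

E (energy) has dimensions [L^2 M T^-2].
C (capacitance) has dimensions [I^2 L^-2 M^-1 T^4].
Q (charge) has dimensions [I T].

Left side: [L^2 M T^-2]
Right side: [I^-1 L^2 M T^-3]

The two sides have different dimensions, so the equation is NOT dimensionally consistent.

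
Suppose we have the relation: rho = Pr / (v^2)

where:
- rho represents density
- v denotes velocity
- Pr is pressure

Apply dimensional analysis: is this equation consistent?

Yes

rho (density) has dimensions [L^-3 M].
v (velocity) has dimensions [L T^-1].
Pr (pressure) has dimensions [L^-1 M T^-2].

Left side: [L^-3 M]
Right side: [L^-3 M]

Both sides have the same dimensions, so the equation is dimensionally consistent.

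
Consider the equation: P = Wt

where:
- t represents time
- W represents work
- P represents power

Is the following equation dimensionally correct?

No

t (time) has dimensions [T].
W (work) has dimensions [L^2 M T^-2].
P (power) has dimensions [L^2 M T^-3].

Left side: [L^2 M T^-3]
Right side: [L^2 M T^-1]

The two sides have different dimensions, so the equation is NOT dimensionally consistent.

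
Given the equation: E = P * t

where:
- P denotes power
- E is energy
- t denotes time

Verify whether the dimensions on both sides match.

Yes

P (power) has dimensions [L^2 M T^-3].
E (energy) has dimensions [L^2 M T^-2].
t (time) has dimensions [T].

Left side: [L^2 M T^-2]
Right side: [L^2 M T^-2]

Both sides have the same dimensions, so the equation is dimensionally consistent.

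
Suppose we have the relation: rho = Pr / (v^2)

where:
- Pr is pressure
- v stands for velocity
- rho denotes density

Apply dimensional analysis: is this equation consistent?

Yes

Pr (pressure) has dimensions [L^-1 M T^-2].
v (velocity) has dimensions [L T^-1].
rho (density) has dimensions [L^-3 M].

Left side: [L^-3 M]
Right side: [L^-3 M]

Both sides have the same dimensions, so the equation is dimensionally consistent.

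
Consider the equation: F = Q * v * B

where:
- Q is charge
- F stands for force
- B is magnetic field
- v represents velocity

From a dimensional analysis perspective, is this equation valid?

Yes

Q (charge) has dimensions [I T].
F (force) has dimensions [L M T^-2].
B (magnetic field) has dimensions [I^-1 M T^-2].
v (velocity) has dimensions [L T^-1].

Left side: [L M T^-2]
Right side: [L M T^-2]

Both sides have the same dimensions, so the equation is dimensionally consistent.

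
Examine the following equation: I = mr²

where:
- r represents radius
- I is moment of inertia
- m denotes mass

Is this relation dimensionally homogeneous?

Yes

r (radius) has dimensions [L].
I (moment of inertia) has dimensions [L^2 M].
m (mass) has dimensions [M].

Left side: [L^2 M]
Right side: [L^2 M]

Both sides have the same dimensions, so the equation is dimensionally consistent.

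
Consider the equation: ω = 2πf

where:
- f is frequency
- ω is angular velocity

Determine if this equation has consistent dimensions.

Yes

f (frequency) has dimensions [T^-1].
ω (angular velocity) has dimensions [T^-1].

Left side: [T^-1]
Right side: [T^-1]

Both sides have the same dimensions, so the equation is dimensionally consistent.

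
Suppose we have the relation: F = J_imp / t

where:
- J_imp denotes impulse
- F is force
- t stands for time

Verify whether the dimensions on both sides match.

Yes

J_imp (impulse) has dimensions [L M T^-1].
F (force) has dimensions [L M T^-2].
t (time) has dimensions [T].

Left side: [L M T^-2]
Right side: [L M T^-2]

Both sides have the same dimensions, so the equation is dimensionally consistent.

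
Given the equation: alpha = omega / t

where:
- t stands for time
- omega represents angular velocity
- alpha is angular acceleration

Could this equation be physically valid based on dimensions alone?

Yes

t (time) has dimensions [T].
omega (angular velocity) has dimensions [T^-1].
alpha (angular acceleration) has dimensions [T^-2].

Left side: [T^-2]
Right side: [T^-2]

Both sides have the same dimensions, so the equation is dimensionally consistent.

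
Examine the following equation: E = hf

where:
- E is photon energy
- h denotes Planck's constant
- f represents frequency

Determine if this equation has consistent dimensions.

Yes

E (photon energy) has dimensions [L^2 M T^-2].
h (Planck's constant) has dimensions [L^2 M T^-1].
f (frequency) has dimensions [T^-1].

Left side: [L^2 M T^-2]
Right side: [L^2 M T^-2]

Both sides have the same dimensions, so the equation is dimensionally consistent.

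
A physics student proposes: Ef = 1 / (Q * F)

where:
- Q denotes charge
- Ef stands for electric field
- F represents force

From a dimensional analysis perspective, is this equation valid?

No

Q (charge) has dimensions [I T].
Ef (electric field) has dimensions [I^-1 L M T^-3].
F (force) has dimensions [L M T^-2].

Left side: [I^-1 L M T^-3]
Right side: [I^-1 L^-1 M^-1 T]

The two sides have different dimensions, so the equation is NOT dimensionally consistent.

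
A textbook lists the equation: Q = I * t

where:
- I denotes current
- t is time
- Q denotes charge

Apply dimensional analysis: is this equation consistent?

Yes

I (current) has dimensions [I].
t (time) has dimensions [T].
Q (charge) has dimensions [I T].

Left side: [I T]
Right side: [I T]

Both sides have the same dimensions, so the equation is dimensionally consistent.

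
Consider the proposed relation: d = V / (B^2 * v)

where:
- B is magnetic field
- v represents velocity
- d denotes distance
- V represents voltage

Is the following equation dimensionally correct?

No

B (magnetic field) has dimensions [I^-1 M T^-2].
v (velocity) has dimensions [L T^-1].
d (distance) has dimensions [L].
V (voltage) has dimensions [I^-1 L^2 M T^-3].

Left side: [L]
Right side: [I L M^-1 T^2]

The two sides have different dimensions, so the equation is NOT dimensionally consistent.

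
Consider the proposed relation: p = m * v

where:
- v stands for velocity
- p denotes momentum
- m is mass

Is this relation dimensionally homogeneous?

Yes

v (velocity) has dimensions [L T^-1].
p (momentum) has dimensions [L M T^-1].
m (mass) has dimensions [M].

Left side: [L M T^-1]
Right side: [L M T^-1]

Both sides have the same dimensions, so the equation is dimensionally consistent.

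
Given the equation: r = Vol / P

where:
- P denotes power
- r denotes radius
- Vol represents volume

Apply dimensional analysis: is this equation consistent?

No

P (power) has dimensions [L^2 M T^-3].
r (radius) has dimensions [L].
Vol (volume) has dimensions [L^3].

Left side: [L]
Right side: [L M^-1 T^3]

The two sides have different dimensions, so the equation is NOT dimensionally consistent.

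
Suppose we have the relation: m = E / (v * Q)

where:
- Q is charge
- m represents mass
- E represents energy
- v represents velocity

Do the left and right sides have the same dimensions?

No

Q (charge) has dimensions [I T].
m (mass) has dimensions [M].
E (energy) has dimensions [L^2 M T^-2].
v (velocity) has dimensions [L T^-1].

Left side: [M]
Right side: [I^-1 L M T^-2]

The two sides have different dimensions, so the equation is NOT dimensionally consistent.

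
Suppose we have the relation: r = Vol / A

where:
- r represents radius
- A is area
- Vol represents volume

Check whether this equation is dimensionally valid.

Yes

r (radius) has dimensions [L].
A (area) has dimensions [L^2].
Vol (volume) has dimensions [L^3].

Left side: [L]
Right side: [L]

Both sides have the same dimensions, so the equation is dimensionally consistent.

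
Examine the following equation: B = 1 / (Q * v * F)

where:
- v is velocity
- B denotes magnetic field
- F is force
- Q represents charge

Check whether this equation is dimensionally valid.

No

v (velocity) has dimensions [L T^-1].
B (magnetic field) has dimensions [I^-1 M T^-2].
F (force) has dimensions [L M T^-2].
Q (charge) has dimensions [I T].

Left side: [I^-1 M T^-2]
Right side: [I^-1 L^-2 M^-1 T^2]

The two sides have different dimensions, so the equation is NOT dimensionally consistent.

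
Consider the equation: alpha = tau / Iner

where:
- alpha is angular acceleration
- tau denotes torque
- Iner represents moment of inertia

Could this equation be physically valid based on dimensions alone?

Yes

alpha (angular acceleration) has dimensions [T^-2].
tau (torque) has dimensions [L^2 M T^-2].
Iner (moment of inertia) has dimensions [L^2 M].

Left side: [T^-2]
Right side: [T^-2]

Both sides have the same dimensions, so the equation is dimensionally consistent.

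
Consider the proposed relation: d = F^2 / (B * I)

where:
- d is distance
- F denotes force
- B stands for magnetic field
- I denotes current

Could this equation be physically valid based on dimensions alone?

No

d (distance) has dimensions [L].
F (force) has dimensions [L M T^-2].
B (magnetic field) has dimensions [I^-1 M T^-2].
I (current) has dimensions [I].

Left side: [L]
Right side: [L^2 M T^-2]

The two sides have different dimensions, so the equation is NOT dimensionally consistent.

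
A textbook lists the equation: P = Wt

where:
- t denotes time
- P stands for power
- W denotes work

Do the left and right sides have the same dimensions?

No

t (time) has dimensions [T].
P (power) has dimensions [L^2 M T^-3].
W (work) has dimensions [L^2 M T^-2].

Left side: [L^2 M T^-3]
Right side: [L^2 M T^-1]

The two sides have different dimensions, so the equation is NOT dimensionally consistent.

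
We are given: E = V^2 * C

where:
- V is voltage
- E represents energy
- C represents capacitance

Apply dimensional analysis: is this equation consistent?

Yes

V (voltage) has dimensions [I^-1 L^2 M T^-3].
E (energy) has dimensions [L^2 M T^-2].
C (capacitance) has dimensions [I^2 L^-2 M^-1 T^4].

Left side: [L^2 M T^-2]
Right side: [L^2 M T^-2]

Both sides have the same dimensions, so the equation is dimensionally consistent.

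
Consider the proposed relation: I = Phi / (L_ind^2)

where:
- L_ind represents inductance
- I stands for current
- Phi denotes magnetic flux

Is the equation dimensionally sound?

No

L_ind (inductance) has dimensions [I^-2 L^2 M T^-2].
I (current) has dimensions [I].
Phi (magnetic flux) has dimensions [I^-1 L^2 M T^-2].

Left side: [I]
Right side: [I^3 L^-2 M^-1 T^2]

The two sides have different dimensions, so the equation is NOT dimensionally consistent.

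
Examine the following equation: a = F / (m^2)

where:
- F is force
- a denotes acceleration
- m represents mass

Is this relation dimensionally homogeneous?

No

F (force) has dimensions [L M T^-2].
a (acceleration) has dimensions [L T^-2].
m (mass) has dimensions [M].

Left side: [L T^-2]
Right side: [L M^-1 T^-2]

The two sides have different dimensions, so the equation is NOT dimensionally consistent.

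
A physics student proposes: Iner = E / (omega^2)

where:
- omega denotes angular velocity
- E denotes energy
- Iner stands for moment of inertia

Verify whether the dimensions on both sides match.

Yes

omega (angular velocity) has dimensions [T^-1].
E (energy) has dimensions [L^2 M T^-2].
Iner (moment of inertia) has dimensions [L^2 M].

Left side: [L^2 M]
Right side: [L^2 M]

Both sides have the same dimensions, so the equation is dimensionally consistent.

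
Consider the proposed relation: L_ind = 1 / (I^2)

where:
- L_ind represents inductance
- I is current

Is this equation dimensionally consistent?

No

L_ind (inductance) has dimensions [I^-2 L^2 M T^-2].
I (current) has dimensions [I].

Left side: [I^-2 L^2 M T^-2]
Right side: [I^-2]

The two sides have different dimensions, so the equation is NOT dimensionally consistent.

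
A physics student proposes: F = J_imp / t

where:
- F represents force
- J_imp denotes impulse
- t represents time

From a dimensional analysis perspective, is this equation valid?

Yes

F (force) has dimensions [L M T^-2].
J_imp (impulse) has dimensions [L M T^-1].
t (time) has dimensions [T].

Left side: [L M T^-2]
Right side: [L M T^-2]

Both sides have the same dimensions, so the equation is dimensionally consistent.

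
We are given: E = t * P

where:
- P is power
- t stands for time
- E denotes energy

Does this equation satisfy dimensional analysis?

Yes

P (power) has dimensions [L^2 M T^-3].
t (time) has dimensions [T].
E (energy) has dimensions [L^2 M T^-2].

Left side: [L^2 M T^-2]
Right side: [L^2 M T^-2]

Both sides have the same dimensions, so the equation is dimensionally consistent.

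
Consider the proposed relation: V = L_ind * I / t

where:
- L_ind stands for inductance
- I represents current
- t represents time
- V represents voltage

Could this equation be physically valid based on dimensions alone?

Yes

L_ind (inductance) has dimensions [I^-2 L^2 M T^-2].
I (current) has dimensions [I].
t (time) has dimensions [T].
V (voltage) has dimensions [I^-1 L^2 M T^-3].

Left side: [I^-1 L^2 M T^-3]
Right side: [I^-1 L^2 M T^-3]

Both sides have the same dimensions, so the equation is dimensionally consistent.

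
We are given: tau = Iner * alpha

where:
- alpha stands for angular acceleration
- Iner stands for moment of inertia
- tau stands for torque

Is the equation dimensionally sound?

Yes

alpha (angular acceleration) has dimensions [T^-2].
Iner (moment of inertia) has dimensions [L^2 M].
tau (torque) has dimensions [L^2 M T^-2].

Left side: [L^2 M T^-2]
Right side: [L^2 M T^-2]

Both sides have the same dimensions, so the equation is dimensionally consistent.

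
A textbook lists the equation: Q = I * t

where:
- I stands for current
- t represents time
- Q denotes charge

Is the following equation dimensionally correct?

Yes

I (current) has dimensions [I].
t (time) has dimensions [T].
Q (charge) has dimensions [I T].

Left side: [I T]
Right side: [I T]

Both sides have the same dimensions, so the equation is dimensionally consistent.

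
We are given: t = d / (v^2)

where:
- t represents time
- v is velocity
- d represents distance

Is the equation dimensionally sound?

No

t (time) has dimensions [T].
v (velocity) has dimensions [L T^-1].
d (distance) has dimensions [L].

Left side: [T]
Right side: [L^-1 T^2]

The two sides have different dimensions, so the equation is NOT dimensionally consistent.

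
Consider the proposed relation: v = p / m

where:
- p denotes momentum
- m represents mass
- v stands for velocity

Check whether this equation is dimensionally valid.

Yes

p (momentum) has dimensions [L M T^-1].
m (mass) has dimensions [M].
v (velocity) has dimensions [L T^-1].

Left side: [L T^-1]
Right side: [L T^-1]

Both sides have the same dimensions, so the equation is dimensionally consistent.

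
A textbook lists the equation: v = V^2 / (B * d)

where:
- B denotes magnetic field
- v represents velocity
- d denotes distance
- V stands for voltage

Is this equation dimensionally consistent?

No

B (magnetic field) has dimensions [I^-1 M T^-2].
v (velocity) has dimensions [L T^-1].
d (distance) has dimensions [L].
V (voltage) has dimensions [I^-1 L^2 M T^-3].

Left side: [L T^-1]
Right side: [I^-1 L^3 M T^-4]

The two sides have different dimensions, so the equation is NOT dimensionally consistent.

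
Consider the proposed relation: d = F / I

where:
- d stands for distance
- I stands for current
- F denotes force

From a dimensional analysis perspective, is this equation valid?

No

d (distance) has dimensions [L].
I (current) has dimensions [I].
F (force) has dimensions [L M T^-2].

Left side: [L]
Right side: [I^-1 L M T^-2]

The two sides have different dimensions, so the equation is NOT dimensionally consistent.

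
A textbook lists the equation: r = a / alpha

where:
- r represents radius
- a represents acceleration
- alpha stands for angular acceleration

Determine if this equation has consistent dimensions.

Yes

r (radius) has dimensions [L].
a (acceleration) has dimensions [L T^-2].
alpha (angular acceleration) has dimensions [T^-2].

Left side: [L]
Right side: [L]

Both sides have the same dimensions, so the equation is dimensionally consistent.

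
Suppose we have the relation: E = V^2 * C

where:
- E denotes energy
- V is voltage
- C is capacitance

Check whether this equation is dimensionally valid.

Yes

E (energy) has dimensions [L^2 M T^-2].
V (voltage) has dimensions [I^-1 L^2 M T^-3].
C (capacitance) has dimensions [I^2 L^-2 M^-1 T^4].

Left side: [L^2 M T^-2]
Right side: [L^2 M T^-2]

Both sides have the same dimensions, so the equation is dimensionally consistent.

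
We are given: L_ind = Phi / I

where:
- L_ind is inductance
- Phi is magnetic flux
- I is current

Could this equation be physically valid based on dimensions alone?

Yes

L_ind (inductance) has dimensions [I^-2 L^2 M T^-2].
Phi (magnetic flux) has dimensions [I^-1 L^2 M T^-2].
I (current) has dimensions [I].

Left side: [I^-2 L^2 M T^-2]
Right side: [I^-2 L^2 M T^-2]

Both sides have the same dimensions, so the equation is dimensionally consistent.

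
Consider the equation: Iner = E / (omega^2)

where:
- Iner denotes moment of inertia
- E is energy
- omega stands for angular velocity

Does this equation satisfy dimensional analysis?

Yes

Iner (moment of inertia) has dimensions [L^2 M].
E (energy) has dimensions [L^2 M T^-2].
omega (angular velocity) has dimensions [T^-1].

Left side: [L^2 M]
Right side: [L^2 M]

Both sides have the same dimensions, so the equation is dimensionally consistent.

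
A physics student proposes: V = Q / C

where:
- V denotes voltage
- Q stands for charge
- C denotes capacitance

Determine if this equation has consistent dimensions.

Yes

V (voltage) has dimensions [I^-1 L^2 M T^-3].
Q (charge) has dimensions [I T].
C (capacitance) has dimensions [I^2 L^-2 M^-1 T^4].

Left side: [I^-1 L^2 M T^-3]
Right side: [I^-1 L^2 M T^-3]

Both sides have the same dimensions, so the equation is dimensionally consistent.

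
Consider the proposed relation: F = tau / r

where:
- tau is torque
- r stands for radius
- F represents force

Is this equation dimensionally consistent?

Yes

tau (torque) has dimensions [L^2 M T^-2].
r (radius) has dimensions [L].
F (force) has dimensions [L M T^-2].

Left side: [L M T^-2]
Right side: [L M T^-2]

Both sides have the same dimensions, so the equation is dimensionally consistent.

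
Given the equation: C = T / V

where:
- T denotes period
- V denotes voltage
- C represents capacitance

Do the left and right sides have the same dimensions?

No

T (period) has dimensions [T].
V (voltage) has dimensions [I^-1 L^2 M T^-3].
C (capacitance) has dimensions [I^2 L^-2 M^-1 T^4].

Left side: [I^2 L^-2 M^-1 T^4]
Right side: [I L^-2 M^-1 T^4]

The two sides have different dimensions, so the equation is NOT dimensionally consistent.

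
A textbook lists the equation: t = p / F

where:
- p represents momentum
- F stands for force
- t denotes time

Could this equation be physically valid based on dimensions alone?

Yes

p (momentum) has dimensions [L M T^-1].
F (force) has dimensions [L M T^-2].
t (time) has dimensions [T].

Left side: [T]
Right side: [T]

Both sides have the same dimensions, so the equation is dimensionally consistent.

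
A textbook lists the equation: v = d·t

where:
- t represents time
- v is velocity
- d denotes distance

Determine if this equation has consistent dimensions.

No

t (time) has dimensions [T].
v (velocity) has dimensions [L T^-1].
d (distance) has dimensions [L].

Left side: [L T^-1]
Right side: [L T]

The two sides have different dimensions, so the equation is NOT dimensionally consistent.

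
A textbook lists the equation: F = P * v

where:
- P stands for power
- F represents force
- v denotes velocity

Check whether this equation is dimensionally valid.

No

P (power) has dimensions [L^2 M T^-3].
F (force) has dimensions [L M T^-2].
v (velocity) has dimensions [L T^-1].

Left side: [L M T^-2]
Right side: [L^3 M T^-4]

The two sides have different dimensions, so the equation is NOT dimensionally consistent.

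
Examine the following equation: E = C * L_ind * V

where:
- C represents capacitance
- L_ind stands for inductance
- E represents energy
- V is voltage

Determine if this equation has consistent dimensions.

No

C (capacitance) has dimensions [I^2 L^-2 M^-1 T^4].
L_ind (inductance) has dimensions [I^-2 L^2 M T^-2].
E (energy) has dimensions [L^2 M T^-2].
V (voltage) has dimensions [I^-1 L^2 M T^-3].

Left side: [L^2 M T^-2]
Right side: [I^-1 L^2 M T^-1]

The two sides have different dimensions, so the equation is NOT dimensionally consistent.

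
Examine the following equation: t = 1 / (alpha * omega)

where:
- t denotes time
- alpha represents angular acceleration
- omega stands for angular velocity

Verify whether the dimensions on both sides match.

No

t (time) has dimensions [T].
alpha (angular acceleration) has dimensions [T^-2].
omega (angular velocity) has dimensions [T^-1].

Left side: [T]
Right side: [T^3]

The two sides have different dimensions, so the equation is NOT dimensionally consistent.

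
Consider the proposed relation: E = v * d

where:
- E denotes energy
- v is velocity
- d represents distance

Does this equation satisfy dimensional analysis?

No

E (energy) has dimensions [L^2 M T^-2].
v (velocity) has dimensions [L T^-1].
d (distance) has dimensions [L].

Left side: [L^2 M T^-2]
Right side: [L^2 T^-1]

The two sides have different dimensions, so the equation is NOT dimensionally consistent.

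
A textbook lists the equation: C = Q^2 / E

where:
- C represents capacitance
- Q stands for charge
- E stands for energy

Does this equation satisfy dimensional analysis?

Yes

C (capacitance) has dimensions [I^2 L^-2 M^-1 T^4].
Q (charge) has dimensions [I T].
E (energy) has dimensions [L^2 M T^-2].

Left side: [I^2 L^-2 M^-1 T^4]
Right side: [I^2 L^-2 M^-1 T^4]

Both sides have the same dimensions, so the equation is dimensionally consistent.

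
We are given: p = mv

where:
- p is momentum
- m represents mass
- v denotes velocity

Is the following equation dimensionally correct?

Yes

p (momentum) has dimensions [L M T^-1].
m (mass) has dimensions [M].
v (velocity) has dimensions [L T^-1].

Left side: [L M T^-1]
Right side: [L M T^-1]

Both sides have the same dimensions, so the equation is dimensionally consistent.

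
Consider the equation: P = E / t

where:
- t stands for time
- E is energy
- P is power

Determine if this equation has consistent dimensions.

Yes

t (time) has dimensions [T].
E (energy) has dimensions [L^2 M T^-2].
P (power) has dimensions [L^2 M T^-3].

Left side: [L^2 M T^-3]
Right side: [L^2 M T^-3]

Both sides have the same dimensions, so the equation is dimensionally consistent.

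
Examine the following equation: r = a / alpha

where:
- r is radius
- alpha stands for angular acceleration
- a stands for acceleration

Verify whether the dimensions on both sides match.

Yes

r (radius) has dimensions [L].
alpha (angular acceleration) has dimensions [T^-2].
a (acceleration) has dimensions [L T^-2].

Left side: [L]
Right side: [L]

Both sides have the same dimensions, so the equation is dimensionally consistent.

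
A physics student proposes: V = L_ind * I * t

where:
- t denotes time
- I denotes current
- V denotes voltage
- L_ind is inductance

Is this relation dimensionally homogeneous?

No

t (time) has dimensions [T].
I (current) has dimensions [I].
V (voltage) has dimensions [I^-1 L^2 M T^-3].
L_ind (inductance) has dimensions [I^-2 L^2 M T^-2].

Left side: [I^-1 L^2 M T^-3]
Right side: [I^-1 L^2 M T^-1]

The two sides have different dimensions, so the equation is NOT dimensionally consistent.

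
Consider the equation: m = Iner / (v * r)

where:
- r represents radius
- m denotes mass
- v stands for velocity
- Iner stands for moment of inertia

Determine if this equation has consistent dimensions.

No

r (radius) has dimensions [L].
m (mass) has dimensions [M].
v (velocity) has dimensions [L T^-1].
Iner (moment of inertia) has dimensions [L^2 M].

Left side: [M]
Right side: [M T]

The two sides have different dimensions, so the equation is NOT dimensionally consistent.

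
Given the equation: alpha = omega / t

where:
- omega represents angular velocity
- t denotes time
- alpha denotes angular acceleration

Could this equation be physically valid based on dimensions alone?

Yes

omega (angular velocity) has dimensions [T^-1].
t (time) has dimensions [T].
alpha (angular acceleration) has dimensions [T^-2].

Left side: [T^-2]
Right side: [T^-2]

Both sides have the same dimensions, so the equation is dimensionally consistent.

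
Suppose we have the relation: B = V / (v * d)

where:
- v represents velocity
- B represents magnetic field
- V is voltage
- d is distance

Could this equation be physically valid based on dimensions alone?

Yes

v (velocity) has dimensions [L T^-1].
B (magnetic field) has dimensions [I^-1 M T^-2].
V (voltage) has dimensions [I^-1 L^2 M T^-3].
d (distance) has dimensions [L].

Left side: [I^-1 M T^-2]
Right side: [I^-1 M T^-2]

Both sides have the same dimensions, so the equation is dimensionally consistent.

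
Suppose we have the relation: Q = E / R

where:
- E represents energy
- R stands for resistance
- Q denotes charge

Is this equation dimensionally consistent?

No

E (energy) has dimensions [L^2 M T^-2].
R (resistance) has dimensions [I^-2 L^2 M T^-3].
Q (charge) has dimensions [I T].

Left side: [I T]
Right side: [I^2 T]

The two sides have different dimensions, so the equation is NOT dimensionally consistent.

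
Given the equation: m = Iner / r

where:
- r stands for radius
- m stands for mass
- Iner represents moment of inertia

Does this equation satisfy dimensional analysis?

No

r (radius) has dimensions [L].
m (mass) has dimensions [M].
Iner (moment of inertia) has dimensions [L^2 M].

Left side: [M]
Right side: [L M]

The two sides have different dimensions, so the equation is NOT dimensionally consistent.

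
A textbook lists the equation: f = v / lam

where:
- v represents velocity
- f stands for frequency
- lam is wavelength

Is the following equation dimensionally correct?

Yes

v (velocity) has dimensions [L T^-1].
f (frequency) has dimensions [T^-1].
lam (wavelength) has dimensions [L].

Left side: [T^-1]
Right side: [T^-1]

Both sides have the same dimensions, so the equation is dimensionally consistent.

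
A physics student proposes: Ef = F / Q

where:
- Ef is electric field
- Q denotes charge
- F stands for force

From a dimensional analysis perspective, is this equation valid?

Yes

Ef (electric field) has dimensions [I^-1 L M T^-3].
Q (charge) has dimensions [I T].
F (force) has dimensions [L M T^-2].

Left side: [I^-1 L M T^-3]
Right side: [I^-1 L M T^-3]

Both sides have the same dimensions, so the equation is dimensionally consistent.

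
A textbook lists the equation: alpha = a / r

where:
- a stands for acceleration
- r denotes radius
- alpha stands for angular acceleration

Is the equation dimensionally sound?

Yes

a (acceleration) has dimensions [L T^-2].
r (radius) has dimensions [L].
alpha (angular acceleration) has dimensions [T^-2].

Left side: [T^-2]
Right side: [T^-2]

Both sides have the same dimensions, so the equation is dimensionally consistent.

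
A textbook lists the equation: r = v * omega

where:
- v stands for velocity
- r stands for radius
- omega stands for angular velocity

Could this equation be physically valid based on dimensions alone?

No

v (velocity) has dimensions [L T^-1].
r (radius) has dimensions [L].
omega (angular velocity) has dimensions [T^-1].

Left side: [L]
Right side: [L T^-2]

The two sides have different dimensions, so the equation is NOT dimensionally consistent.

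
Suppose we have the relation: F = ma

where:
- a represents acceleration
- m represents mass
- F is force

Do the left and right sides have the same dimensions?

Yes

a (acceleration) has dimensions [L T^-2].
m (mass) has dimensions [M].
F (force) has dimensions [L M T^-2].

Left side: [L M T^-2]
Right side: [L M T^-2]

Both sides have the same dimensions, so the equation is dimensionally consistent.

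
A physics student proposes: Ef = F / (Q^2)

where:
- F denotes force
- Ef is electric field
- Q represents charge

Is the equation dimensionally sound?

No

F (force) has dimensions [L M T^-2].
Ef (electric field) has dimensions [I^-1 L M T^-3].
Q (charge) has dimensions [I T].

Left side: [I^-1 L M T^-3]
Right side: [I^-2 L M T^-4]

The two sides have different dimensions, so the equation is NOT dimensionally consistent.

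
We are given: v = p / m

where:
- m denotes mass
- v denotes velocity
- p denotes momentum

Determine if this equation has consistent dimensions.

Yes

m (mass) has dimensions [M].
v (velocity) has dimensions [L T^-1].
p (momentum) has dimensions [L M T^-1].

Left side: [L T^-1]
Right side: [L T^-1]

Both sides have the same dimensions, so the equation is dimensionally consistent.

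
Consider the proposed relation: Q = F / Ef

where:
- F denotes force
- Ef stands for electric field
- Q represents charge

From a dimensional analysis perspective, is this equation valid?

Yes

F (force) has dimensions [L M T^-2].
Ef (electric field) has dimensions [I^-1 L M T^-3].
Q (charge) has dimensions [I T].

Left side: [I T]
Right side: [I T]

Both sides have the same dimensions, so the equation is dimensionally consistent.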